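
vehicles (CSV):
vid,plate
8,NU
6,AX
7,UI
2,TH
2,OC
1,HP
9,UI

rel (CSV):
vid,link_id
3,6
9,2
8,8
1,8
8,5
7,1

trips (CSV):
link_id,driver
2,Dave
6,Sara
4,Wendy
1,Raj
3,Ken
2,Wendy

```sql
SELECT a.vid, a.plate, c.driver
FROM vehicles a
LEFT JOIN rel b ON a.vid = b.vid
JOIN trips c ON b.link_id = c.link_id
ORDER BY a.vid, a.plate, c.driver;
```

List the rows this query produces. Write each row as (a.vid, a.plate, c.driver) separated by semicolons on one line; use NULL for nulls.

Step 1 — a LEFT JOIN b on vid → 8 row(s).
Then INNER JOIN `trips c` on link_id: keep only rows whose b.link_id appears in c.

(7, UI, Raj); (9, UI, Dave); (9, UI, Wendy)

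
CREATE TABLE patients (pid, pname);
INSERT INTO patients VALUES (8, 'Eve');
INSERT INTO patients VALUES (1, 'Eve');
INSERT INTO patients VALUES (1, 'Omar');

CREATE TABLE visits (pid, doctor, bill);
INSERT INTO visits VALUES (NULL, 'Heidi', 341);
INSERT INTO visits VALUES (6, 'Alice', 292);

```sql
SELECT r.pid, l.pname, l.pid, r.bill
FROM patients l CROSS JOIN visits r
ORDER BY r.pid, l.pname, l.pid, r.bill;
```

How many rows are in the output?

CROSS JOIN pairs every row of `patients` with every row of `visits`: 3 × 2 = 6 rows.

6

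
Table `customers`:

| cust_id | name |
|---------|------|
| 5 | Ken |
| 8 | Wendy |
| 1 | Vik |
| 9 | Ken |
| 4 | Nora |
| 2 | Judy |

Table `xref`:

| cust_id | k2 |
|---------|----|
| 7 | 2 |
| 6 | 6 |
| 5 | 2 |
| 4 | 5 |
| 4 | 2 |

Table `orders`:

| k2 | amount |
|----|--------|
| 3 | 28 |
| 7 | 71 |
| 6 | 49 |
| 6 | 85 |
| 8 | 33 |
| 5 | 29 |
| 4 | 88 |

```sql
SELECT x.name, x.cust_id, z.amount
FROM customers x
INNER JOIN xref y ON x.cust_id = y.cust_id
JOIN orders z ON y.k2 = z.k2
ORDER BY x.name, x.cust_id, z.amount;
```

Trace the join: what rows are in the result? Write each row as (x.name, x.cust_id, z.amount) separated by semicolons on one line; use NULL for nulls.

(Nora, 4, 29)

Step 1 — x INNER JOIN y on cust_id → 3 row(s).
Then INNER JOIN `orders z` on k2: keep only rows whose y.k2 appears in z.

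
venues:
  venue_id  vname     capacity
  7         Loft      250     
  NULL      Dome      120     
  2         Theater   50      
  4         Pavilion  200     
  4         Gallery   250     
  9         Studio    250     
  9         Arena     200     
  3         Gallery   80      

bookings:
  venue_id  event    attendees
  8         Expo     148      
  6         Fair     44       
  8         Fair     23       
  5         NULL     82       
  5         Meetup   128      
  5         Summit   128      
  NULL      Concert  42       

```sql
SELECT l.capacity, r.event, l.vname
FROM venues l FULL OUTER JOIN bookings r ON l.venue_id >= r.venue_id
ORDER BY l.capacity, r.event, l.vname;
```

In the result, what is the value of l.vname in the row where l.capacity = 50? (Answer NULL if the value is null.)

Theater

FULL OUTER JOIN keeps every row from both sides; unmatched rows get NULL for the other side's columns.
Matching on l.venue_id >= r.venue_id. A NULL in a compared column never satisfies the condition.
Matched pairs: 16; unmatched l rows kept: 5; unmatched r rows kept: 1.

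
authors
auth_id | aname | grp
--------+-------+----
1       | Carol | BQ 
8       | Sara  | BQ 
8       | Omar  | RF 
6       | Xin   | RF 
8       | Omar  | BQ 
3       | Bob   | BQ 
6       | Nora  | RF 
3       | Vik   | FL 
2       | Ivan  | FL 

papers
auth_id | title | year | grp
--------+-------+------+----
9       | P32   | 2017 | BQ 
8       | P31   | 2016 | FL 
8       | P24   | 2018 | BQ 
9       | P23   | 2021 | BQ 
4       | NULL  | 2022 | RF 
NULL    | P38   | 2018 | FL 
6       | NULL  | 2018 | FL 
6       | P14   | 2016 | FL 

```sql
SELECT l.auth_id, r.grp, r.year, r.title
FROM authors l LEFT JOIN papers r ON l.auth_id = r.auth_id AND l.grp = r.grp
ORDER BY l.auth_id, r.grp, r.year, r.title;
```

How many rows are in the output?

LEFT JOIN keeps every row from `authors`; unmatched rows get NULL for `papers`'s columns.
Matching on l.auth_id = r.auth_id AND l.grp = r.grp. A NULL in a compared column never satisfies the condition.
- l (auth_id=1, grp=BQ) has no partner → padded with NULL.
- l (auth_id=8, grp=BQ) pairs with 1 row(s) of r.
- l (auth_id=8, grp=RF) has no partner → padded with NULL.
- l (auth_id=6, grp=RF) has no partner → padded with NULL.
- l (auth_id=8, grp=BQ) pairs with 1 row(s) of r.
- l (auth_id=3, grp=BQ) has no partner → padded with NULL.
- l (auth_id=6, grp=RF) has no partner → padded with NULL.
- l (auth_id=3, grp=FL) has no partner → padded with NULL.
- l (auth_id=2, grp=FL) has no partner → padded with NULL.
Total: 2 matched + 7 padded = 9 rows.

9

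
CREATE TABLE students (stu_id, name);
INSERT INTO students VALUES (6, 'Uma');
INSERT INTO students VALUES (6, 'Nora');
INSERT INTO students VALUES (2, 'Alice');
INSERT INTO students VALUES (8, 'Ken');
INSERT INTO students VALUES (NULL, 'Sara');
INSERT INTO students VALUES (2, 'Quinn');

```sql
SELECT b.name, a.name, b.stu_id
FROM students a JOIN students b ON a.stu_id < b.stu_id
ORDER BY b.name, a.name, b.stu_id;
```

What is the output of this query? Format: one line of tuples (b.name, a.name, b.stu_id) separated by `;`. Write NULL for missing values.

INNER JOIN keeps only pairs where the ON condition holds.
Matching on a.stu_id < b.stu_id. A NULL in a compared column never satisfies the condition.
Matched pairs: 8.

(Ken, Alice, 8); (Ken, Nora, 8); (Ken, Quinn, 8); (Ken, Uma, 8); (Nora, Alice, 6); (Nora, Quinn, 6); (Uma, Alice, 6); (Uma, Quinn, 6)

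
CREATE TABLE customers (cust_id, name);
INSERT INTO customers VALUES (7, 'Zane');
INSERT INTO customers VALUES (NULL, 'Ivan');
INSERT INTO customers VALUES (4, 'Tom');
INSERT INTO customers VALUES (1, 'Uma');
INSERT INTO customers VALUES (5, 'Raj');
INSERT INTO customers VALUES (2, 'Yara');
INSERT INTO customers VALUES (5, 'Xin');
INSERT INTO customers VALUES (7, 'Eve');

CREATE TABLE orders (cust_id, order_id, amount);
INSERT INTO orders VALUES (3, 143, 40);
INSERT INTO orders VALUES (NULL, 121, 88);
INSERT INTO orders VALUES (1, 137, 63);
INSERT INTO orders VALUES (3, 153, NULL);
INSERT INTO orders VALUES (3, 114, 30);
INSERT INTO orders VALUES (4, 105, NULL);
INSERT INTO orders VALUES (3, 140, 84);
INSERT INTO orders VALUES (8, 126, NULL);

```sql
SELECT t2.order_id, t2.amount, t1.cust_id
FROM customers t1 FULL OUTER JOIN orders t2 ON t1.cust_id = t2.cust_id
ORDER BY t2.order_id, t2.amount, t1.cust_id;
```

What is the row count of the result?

14

FULL OUTER JOIN keeps every row from both sides; unmatched rows get NULL for the other side's columns.
Matching on t1.cust_id = t2.cust_id. A NULL in a compared column never satisfies the condition.
Matched pairs: 2; unmatched t1 rows kept: 6; unmatched t2 rows kept: 6.
Total: 2 matched + 12 padded = 14 rows.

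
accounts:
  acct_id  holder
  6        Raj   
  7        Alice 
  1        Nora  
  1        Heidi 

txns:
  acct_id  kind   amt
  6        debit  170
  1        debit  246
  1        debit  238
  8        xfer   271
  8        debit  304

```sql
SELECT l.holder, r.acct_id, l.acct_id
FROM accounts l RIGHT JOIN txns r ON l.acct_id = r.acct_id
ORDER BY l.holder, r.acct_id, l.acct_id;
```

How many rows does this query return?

7

RIGHT JOIN keeps every row from `txns`; unmatched rows get NULL for `accounts`'s columns.
Matching on l.acct_id = r.acct_id.
Matched pairs: 5; unmatched r rows kept: 2.
Total: 5 matched + 2 padded = 7 rows.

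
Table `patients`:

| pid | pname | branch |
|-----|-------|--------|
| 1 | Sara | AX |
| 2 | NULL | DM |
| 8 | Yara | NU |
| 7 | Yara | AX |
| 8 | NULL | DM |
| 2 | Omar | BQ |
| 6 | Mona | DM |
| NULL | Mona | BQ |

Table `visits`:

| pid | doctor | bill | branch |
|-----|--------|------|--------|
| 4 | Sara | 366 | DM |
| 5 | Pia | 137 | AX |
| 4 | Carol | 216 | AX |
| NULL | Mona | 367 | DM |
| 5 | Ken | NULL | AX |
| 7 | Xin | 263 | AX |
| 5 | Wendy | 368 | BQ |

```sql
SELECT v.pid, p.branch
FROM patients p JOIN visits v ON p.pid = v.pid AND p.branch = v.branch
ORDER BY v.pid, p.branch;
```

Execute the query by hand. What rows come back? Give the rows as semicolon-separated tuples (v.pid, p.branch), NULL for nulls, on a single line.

INNER JOIN keeps only pairs where the ON condition holds.
Matching on p.pid = v.pid AND p.branch = v.branch. A NULL in a compared column never satisfies the condition.
- p (pid=1, branch=AX) has no partner → excluded.
- p (pid=2, branch=DM) has no partner → excluded.
- p (pid=8, branch=NU) has no partner → excluded.
- p (pid=7, branch=AX) pairs with 1 row(s) of v.
- p (pid=8, branch=DM) has no partner → excluded.
- p (pid=2, branch=BQ) has no partner → excluded.
- p (pid=6, branch=DM) has no partner → excluded.
- p (pid=NULL, branch=BQ) has no partner → excluded.
After projecting and ordering:
v.pid | p.branch
7 | AX

(7, AX)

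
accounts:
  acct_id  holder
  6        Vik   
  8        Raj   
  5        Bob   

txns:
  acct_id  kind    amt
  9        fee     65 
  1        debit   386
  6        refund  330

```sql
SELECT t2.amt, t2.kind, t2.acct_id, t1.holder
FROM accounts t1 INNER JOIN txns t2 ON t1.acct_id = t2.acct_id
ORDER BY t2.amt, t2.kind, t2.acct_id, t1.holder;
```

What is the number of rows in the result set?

INNER JOIN keeps only pairs where the ON condition holds.
Matching on t1.acct_id = t2.acct_id.
- acct_id=6: 1 matching t2 row(s), so 1 row(s) emitted.
- acct_id=8: no matching t2 row, dropped.
- acct_id=5: no matching t2 row, dropped.
Total: 1 rows.

1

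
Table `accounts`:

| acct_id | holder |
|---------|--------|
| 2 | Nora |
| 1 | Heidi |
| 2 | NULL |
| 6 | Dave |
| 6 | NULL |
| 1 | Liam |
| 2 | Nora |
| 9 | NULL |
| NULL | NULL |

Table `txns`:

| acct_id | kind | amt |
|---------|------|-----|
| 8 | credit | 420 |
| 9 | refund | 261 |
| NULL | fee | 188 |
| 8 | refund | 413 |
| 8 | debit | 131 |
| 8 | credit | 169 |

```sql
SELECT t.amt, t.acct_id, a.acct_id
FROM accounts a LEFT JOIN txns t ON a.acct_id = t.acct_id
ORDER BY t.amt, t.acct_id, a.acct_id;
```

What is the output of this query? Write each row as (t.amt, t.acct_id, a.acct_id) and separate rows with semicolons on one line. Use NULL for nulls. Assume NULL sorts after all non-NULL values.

(261, 9, 9); (NULL, NULL, 1); (NULL, NULL, 1); (NULL, NULL, 2); (NULL, NULL, 2); (NULL, NULL, 2); (NULL, NULL, 6); (NULL, NULL, 6); (NULL, NULL, NULL)

LEFT JOIN keeps every row from `accounts`; unmatched rows get NULL for `txns`'s columns.
Matching on a.acct_id = t.acct_id. A NULL in a compared column never satisfies the condition.
- a row (acct_id=2): no match → kept, t columns NULL.
- a row (acct_id=1): no match → kept, t columns NULL.
- a row (acct_id=2): no match → kept, t columns NULL.
- a row (acct_id=6): no match → kept, t columns NULL.
- a row (acct_id=6): no match → kept, t columns NULL.
- a row (acct_id=1): no match → kept, t columns NULL.
- a row (acct_id=2): no match → kept, t columns NULL.
- a row (acct_id=9): matches 1 t row(s) → 1 output row(s).
- a row (acct_id=NULL): no match → kept, t columns NULL.
After projecting and ordering:
t.amt | t.acct_id | a.acct_id
261 | 9 | 9
NULL | NULL | 1
NULL | NULL | 1
NULL | NULL | 2
NULL | NULL | 2
NULL | NULL | 2
NULL | NULL | 6
NULL | NULL | 6
NULL | NULL | NULL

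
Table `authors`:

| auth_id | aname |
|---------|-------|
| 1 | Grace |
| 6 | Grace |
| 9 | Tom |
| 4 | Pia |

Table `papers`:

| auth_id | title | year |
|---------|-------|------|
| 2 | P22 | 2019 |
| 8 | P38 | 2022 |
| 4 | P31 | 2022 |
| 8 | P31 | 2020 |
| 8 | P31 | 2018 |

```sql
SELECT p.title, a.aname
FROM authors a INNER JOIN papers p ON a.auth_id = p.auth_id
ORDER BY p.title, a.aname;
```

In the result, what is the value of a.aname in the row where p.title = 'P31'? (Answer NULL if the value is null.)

Pia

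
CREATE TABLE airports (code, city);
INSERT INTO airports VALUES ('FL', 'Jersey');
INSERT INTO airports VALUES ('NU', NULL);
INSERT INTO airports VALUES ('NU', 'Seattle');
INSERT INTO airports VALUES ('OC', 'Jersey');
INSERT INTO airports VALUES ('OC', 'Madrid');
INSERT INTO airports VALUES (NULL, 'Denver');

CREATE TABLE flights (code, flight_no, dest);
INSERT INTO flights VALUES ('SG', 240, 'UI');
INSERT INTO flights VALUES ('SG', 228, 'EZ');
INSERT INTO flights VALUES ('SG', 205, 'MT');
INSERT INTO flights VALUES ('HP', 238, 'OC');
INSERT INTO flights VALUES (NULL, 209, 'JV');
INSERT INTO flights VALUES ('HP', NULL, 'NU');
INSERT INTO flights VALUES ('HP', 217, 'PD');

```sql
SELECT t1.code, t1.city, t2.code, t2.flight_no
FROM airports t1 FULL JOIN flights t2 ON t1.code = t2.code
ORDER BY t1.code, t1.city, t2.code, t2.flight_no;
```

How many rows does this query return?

FULL OUTER JOIN keeps every row from both sides; unmatched rows get NULL for the other side's columns.
Matching on t1.code = t2.code. A NULL in a compared column never satisfies the condition.
Matched pairs: 0; unmatched t1 rows kept: 6; unmatched t2 rows kept: 7.
Total: 0 matched + 13 padded = 13 rows.

13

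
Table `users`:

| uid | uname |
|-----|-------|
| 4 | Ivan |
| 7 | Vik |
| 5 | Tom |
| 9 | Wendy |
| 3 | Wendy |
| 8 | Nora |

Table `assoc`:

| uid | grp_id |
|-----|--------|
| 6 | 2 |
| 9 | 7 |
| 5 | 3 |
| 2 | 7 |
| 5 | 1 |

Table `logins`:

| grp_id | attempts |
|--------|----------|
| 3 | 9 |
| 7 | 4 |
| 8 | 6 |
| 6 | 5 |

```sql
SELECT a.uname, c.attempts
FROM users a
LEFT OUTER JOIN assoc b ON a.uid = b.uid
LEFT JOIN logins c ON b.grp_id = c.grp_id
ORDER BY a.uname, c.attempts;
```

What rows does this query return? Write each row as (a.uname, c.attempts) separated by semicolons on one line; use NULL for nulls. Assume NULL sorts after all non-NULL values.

(Ivan, NULL); (Nora, NULL); (Tom, 9); (Tom, NULL); (Vik, NULL); (Wendy, 4); (Wendy, NULL)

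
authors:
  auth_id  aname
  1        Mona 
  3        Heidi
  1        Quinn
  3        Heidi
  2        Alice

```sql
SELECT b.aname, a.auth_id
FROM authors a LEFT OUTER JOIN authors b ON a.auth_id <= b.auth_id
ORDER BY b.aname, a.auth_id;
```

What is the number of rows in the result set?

LEFT JOIN keeps every row from `authors a`; unmatched rows get NULL for `authors b`'s columns.
Matching on a.auth_id <= b.auth_id.
- auth_id=1: 5 matching b row(s), so 5 row(s) emitted.
- auth_id=3: 2 matching b row(s), so 2 row(s) emitted.
- auth_id=1: 5 matching b row(s), so 5 row(s) emitted.
- auth_id=3: 2 matching b row(s), so 2 row(s) emitted.
- auth_id=2: 3 matching b row(s), so 3 row(s) emitted.
Total: 17 rows.

17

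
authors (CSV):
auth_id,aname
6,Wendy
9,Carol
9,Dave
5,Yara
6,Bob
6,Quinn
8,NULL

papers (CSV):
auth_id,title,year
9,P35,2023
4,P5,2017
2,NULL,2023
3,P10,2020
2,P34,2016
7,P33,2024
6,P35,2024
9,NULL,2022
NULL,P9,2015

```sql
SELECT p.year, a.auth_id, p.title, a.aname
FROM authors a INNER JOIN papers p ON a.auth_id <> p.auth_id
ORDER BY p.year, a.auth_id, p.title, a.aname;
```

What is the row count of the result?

INNER JOIN keeps only pairs where the ON condition holds.
Matching on a.auth_id <> p.auth_id. A NULL in a compared column never satisfies the condition.
Matched pairs: 49.
Total: 49 rows.

49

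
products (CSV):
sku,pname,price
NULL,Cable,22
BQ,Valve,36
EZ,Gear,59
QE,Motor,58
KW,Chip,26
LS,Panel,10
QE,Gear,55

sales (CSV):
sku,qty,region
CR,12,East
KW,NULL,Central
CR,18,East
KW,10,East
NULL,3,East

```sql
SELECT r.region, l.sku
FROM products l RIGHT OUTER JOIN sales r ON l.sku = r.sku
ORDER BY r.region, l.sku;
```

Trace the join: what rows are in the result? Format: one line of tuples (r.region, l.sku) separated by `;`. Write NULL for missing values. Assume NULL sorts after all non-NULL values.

(Central, KW); (East, KW); (East, NULL); (East, NULL); (East, NULL)

RIGHT JOIN keeps every row from `sales`; unmatched rows get NULL for `products`'s columns.
Matching on l.sku = r.sku. A NULL in a compared column never satisfies the condition.
Matched pairs: 2; unmatched r rows kept: 3.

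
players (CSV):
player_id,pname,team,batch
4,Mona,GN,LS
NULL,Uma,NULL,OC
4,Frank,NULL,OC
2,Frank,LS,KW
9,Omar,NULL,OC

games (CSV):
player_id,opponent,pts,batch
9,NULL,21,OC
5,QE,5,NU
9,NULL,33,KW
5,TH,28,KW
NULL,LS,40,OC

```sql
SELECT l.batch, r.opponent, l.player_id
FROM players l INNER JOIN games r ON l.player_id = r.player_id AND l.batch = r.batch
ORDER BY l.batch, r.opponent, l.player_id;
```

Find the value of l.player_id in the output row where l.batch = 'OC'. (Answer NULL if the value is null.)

INNER JOIN keeps only pairs where the ON condition holds.
Matching on l.player_id = r.player_id AND l.batch = r.batch. A NULL in a compared column never satisfies the condition.
- l row (player_id=4, batch=LS): no match → dropped.
- l row (player_id=NULL, batch=OC): no match → dropped.
- l row (player_id=4, batch=OC): no match → dropped.
- l row (player_id=2, batch=KW): no match → dropped.
- l row (player_id=9, batch=OC): matches 1 r row(s) → 1 output row(s).

9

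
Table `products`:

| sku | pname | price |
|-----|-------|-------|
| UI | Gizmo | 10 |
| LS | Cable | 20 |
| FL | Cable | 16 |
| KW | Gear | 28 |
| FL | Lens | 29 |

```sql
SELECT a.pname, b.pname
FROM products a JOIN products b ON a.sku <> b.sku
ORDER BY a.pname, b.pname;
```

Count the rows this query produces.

18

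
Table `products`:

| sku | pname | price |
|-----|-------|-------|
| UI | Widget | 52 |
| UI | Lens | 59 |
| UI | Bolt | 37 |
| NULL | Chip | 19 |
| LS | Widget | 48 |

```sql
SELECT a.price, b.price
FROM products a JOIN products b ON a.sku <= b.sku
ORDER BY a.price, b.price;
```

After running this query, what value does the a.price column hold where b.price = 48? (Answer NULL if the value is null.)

INNER JOIN keeps only pairs where the ON condition holds.
Matching on a.sku <= b.sku. A NULL in a compared column never satisfies the condition.
Matched pairs: 13.

48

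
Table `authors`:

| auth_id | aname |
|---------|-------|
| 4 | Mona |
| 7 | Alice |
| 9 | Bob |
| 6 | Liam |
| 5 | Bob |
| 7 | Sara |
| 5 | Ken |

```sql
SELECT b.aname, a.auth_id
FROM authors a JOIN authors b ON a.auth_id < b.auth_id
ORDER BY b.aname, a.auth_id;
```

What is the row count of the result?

INNER JOIN keeps only pairs where the ON condition holds.
Matching on a.auth_id < b.auth_id.
- a[0] auth_id=4 → 6 match(es) in b → 6 row(s).
- a[1] auth_id=7 → 1 match(es) in b → 1 row(s).
- a[2] auth_id=9 → no match; dropped.
- a[3] auth_id=6 → 3 match(es) in b → 3 row(s).
- a[4] auth_id=5 → 4 match(es) in b → 4 row(s).
- a[5] auth_id=7 → 1 match(es) in b → 1 row(s).
- a[6] auth_id=5 → 4 match(es) in b → 4 row(s).
Total: 19 rows.

19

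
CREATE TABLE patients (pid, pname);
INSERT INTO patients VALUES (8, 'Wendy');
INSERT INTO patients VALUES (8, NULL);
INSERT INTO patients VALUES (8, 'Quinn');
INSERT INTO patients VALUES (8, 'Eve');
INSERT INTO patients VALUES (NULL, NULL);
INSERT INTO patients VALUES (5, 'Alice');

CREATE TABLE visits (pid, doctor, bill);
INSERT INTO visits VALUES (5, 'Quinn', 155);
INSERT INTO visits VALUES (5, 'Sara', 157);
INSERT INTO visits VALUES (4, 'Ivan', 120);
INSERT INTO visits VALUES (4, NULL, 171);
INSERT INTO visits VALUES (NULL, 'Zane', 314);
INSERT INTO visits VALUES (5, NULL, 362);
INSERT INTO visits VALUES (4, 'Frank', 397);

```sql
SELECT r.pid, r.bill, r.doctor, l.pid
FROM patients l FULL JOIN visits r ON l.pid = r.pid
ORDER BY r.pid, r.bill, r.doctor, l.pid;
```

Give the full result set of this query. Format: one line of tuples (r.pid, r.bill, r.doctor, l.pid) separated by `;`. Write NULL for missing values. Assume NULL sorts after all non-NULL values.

(4, 120, Ivan, NULL); (4, 171, NULL, NULL); (4, 397, Frank, NULL); (5, 155, Quinn, 5); (5, 157, Sara, 5); (5, 362, NULL, 5); (NULL, 314, Zane, NULL); (NULL, NULL, NULL, 8); (NULL, NULL, NULL, 8); (NULL, NULL, NULL, 8); (NULL, NULL, NULL, 8); (NULL, NULL, NULL, NULL)

FULL OUTER JOIN keeps every row from both sides; unmatched rows get NULL for the other side's columns.
Matching on l.pid = r.pid. A NULL in a compared column never satisfies the condition.
- l row (pid=8): no match → kept, r columns NULL.
- l row (pid=8): no match → kept, r columns NULL.
- l row (pid=8): no match → kept, r columns NULL.
- l row (pid=8): no match → kept, r columns NULL.
- l row (pid=NULL): no match → kept, r columns NULL.
- l row (pid=5): matches 3 r row(s) → 3 output row(s).
- 4 r row(s) had no l match → kept, l columns NULL.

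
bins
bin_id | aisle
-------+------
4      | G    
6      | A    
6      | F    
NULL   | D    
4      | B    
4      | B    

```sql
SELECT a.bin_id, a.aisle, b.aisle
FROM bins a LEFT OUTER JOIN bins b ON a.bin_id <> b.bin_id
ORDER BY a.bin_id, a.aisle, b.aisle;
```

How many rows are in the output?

13

LEFT JOIN keeps every row from `bins a`; unmatched rows get NULL for `bins b`'s columns.
Matching on a.bin_id <> b.bin_id. A NULL in a compared column never satisfies the condition.
- a row (bin_id=4): matches 2 b row(s) → 2 output row(s).
- a row (bin_id=6): matches 3 b row(s) → 3 output row(s).
- a row (bin_id=6): matches 3 b row(s) → 3 output row(s).
- a row (bin_id=NULL): no match → kept, b columns NULL.
- a row (bin_id=4): matches 2 b row(s) → 2 output row(s).
- a row (bin_id=4): matches 2 b row(s) → 2 output row(s).
Total: 12 matched + 1 padded = 13 rows.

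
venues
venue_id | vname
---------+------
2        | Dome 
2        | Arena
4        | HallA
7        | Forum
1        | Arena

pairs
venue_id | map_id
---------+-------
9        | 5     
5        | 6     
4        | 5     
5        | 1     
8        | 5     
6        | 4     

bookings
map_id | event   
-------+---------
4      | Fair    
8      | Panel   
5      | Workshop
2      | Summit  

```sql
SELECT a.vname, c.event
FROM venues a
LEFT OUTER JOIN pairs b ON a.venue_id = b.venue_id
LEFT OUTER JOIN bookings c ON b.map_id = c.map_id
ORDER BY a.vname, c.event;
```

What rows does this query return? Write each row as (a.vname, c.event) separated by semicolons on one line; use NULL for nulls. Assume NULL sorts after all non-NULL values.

(Arena, NULL); (Arena, NULL); (Dome, NULL); (Forum, NULL); (HallA, Workshop)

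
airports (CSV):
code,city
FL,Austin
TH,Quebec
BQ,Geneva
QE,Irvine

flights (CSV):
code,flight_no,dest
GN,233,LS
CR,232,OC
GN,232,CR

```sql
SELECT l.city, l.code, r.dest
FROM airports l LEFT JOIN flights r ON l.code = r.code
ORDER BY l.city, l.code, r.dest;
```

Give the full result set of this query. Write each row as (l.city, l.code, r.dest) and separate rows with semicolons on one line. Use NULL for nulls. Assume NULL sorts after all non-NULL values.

LEFT JOIN keeps every row from `airports`; unmatched rows get NULL for `flights`'s columns.
Matching on l.code = r.code.
Matched pairs: 0; unmatched l rows kept: 4.

(Austin, FL, NULL); (Geneva, BQ, NULL); (Irvine, QE, NULL); (Quebec, TH, NULL)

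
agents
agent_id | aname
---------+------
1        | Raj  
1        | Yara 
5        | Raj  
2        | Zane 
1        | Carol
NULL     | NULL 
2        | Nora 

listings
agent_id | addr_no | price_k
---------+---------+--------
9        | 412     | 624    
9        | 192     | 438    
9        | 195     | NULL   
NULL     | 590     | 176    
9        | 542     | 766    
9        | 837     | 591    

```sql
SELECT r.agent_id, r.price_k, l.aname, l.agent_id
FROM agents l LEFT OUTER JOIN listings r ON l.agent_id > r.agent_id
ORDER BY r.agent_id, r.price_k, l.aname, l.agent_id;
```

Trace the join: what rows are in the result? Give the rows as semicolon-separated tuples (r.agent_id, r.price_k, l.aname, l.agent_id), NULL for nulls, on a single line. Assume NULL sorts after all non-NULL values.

LEFT JOIN keeps every row from `agents`; unmatched rows get NULL for `listings`'s columns.
Matching on l.agent_id > r.agent_id. A NULL in a compared column never satisfies the condition.
Matched pairs: 0; unmatched l rows kept: 7.

(NULL, NULL, Carol, 1); (NULL, NULL, Nora, 2); (NULL, NULL, Raj, 1); (NULL, NULL, Raj, 5); (NULL, NULL, Yara, 1); (NULL, NULL, Zane, 2); (NULL, NULL, NULL, NULL)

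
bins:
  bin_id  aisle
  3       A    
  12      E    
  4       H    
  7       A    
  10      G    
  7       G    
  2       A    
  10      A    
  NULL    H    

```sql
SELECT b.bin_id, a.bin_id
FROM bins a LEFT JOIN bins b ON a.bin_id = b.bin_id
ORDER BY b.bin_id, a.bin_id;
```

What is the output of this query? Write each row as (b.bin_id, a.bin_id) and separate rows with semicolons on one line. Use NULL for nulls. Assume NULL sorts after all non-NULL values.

(2, 2); (3, 3); (4, 4); (7, 7); (7, 7); (7, 7); (7, 7); (10, 10); (10, 10); (10, 10); (10, 10); (12, 12); (NULL, NULL)

LEFT JOIN keeps every row from `bins a`; unmatched rows get NULL for `bins b`'s columns.
Matching on a.bin_id = b.bin_id. A NULL in a compared column never satisfies the condition.
- a (bin_id=3) pairs with 1 row(s) of b.
- a (bin_id=12) pairs with 1 row(s) of b.
- a (bin_id=4) pairs with 1 row(s) of b.
- a (bin_id=7) pairs with 2 row(s) of b.
- a (bin_id=10) pairs with 2 row(s) of b.
- a (bin_id=7) pairs with 2 row(s) of b.
- a (bin_id=2) pairs with 1 row(s) of b.
- a (bin_id=10) pairs with 2 row(s) of b.
- a (bin_id=NULL) has no partner → padded with NULL.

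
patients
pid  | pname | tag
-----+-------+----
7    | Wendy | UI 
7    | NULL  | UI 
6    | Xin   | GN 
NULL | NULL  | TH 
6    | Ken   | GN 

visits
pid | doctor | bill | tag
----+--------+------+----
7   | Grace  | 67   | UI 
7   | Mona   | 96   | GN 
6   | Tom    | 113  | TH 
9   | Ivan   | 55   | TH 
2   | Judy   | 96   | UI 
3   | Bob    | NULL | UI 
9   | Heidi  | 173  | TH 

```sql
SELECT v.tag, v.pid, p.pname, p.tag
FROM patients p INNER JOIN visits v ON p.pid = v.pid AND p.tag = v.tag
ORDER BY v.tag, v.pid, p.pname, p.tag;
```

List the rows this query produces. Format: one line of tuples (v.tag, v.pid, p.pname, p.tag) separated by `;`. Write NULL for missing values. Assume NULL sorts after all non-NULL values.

INNER JOIN keeps only pairs where the ON condition holds.
Matching on p.pid = v.pid AND p.tag = v.tag. A NULL in a compared column never satisfies the condition.
Matched pairs: 2.

(UI, 7, Wendy, UI); (UI, 7, NULL, UI)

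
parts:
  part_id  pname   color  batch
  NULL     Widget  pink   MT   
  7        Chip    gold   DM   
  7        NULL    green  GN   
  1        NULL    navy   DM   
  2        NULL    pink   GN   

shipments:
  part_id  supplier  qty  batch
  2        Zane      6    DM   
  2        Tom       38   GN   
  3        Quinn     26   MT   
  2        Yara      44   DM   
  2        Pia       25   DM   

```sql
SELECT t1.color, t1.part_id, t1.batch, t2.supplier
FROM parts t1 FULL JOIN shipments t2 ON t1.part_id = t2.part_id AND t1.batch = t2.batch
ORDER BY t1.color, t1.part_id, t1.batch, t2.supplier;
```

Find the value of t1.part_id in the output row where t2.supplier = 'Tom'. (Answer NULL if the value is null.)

2

FULL OUTER JOIN keeps every row from both sides; unmatched rows get NULL for the other side's columns.
Matching on t1.part_id = t2.part_id AND t1.batch = t2.batch. A NULL in a compared column never satisfies the condition.
- t1 row (part_id=NULL, batch=MT): no match → kept, t2 columns NULL.
- t1 row (part_id=7, batch=DM): no match → kept, t2 columns NULL.
- t1 row (part_id=7, batch=GN): no match → kept, t2 columns NULL.
- t1 row (part_id=1, batch=DM): no match → kept, t2 columns NULL.
- t1 row (part_id=2, batch=GN): matches 1 t2 row(s) → 1 output row(s).
- plus 4 unmatched t2 row(s), each kept with NULL t1 columns.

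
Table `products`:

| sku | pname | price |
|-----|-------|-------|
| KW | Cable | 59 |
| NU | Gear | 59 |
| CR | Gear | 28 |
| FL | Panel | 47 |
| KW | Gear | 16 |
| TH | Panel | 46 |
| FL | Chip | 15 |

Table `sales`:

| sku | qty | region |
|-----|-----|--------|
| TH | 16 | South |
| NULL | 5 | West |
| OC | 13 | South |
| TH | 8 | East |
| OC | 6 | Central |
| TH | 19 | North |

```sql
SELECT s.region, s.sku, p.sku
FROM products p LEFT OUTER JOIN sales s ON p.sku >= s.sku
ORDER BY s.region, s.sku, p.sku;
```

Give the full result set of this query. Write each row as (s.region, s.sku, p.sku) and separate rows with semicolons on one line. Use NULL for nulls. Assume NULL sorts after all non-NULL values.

(Central, OC, TH); (East, TH, TH); (North, TH, TH); (South, OC, TH); (South, TH, TH); (NULL, NULL, CR); (NULL, NULL, FL); (NULL, NULL, FL); (NULL, NULL, KW); (NULL, NULL, KW); (NULL, NULL, NU)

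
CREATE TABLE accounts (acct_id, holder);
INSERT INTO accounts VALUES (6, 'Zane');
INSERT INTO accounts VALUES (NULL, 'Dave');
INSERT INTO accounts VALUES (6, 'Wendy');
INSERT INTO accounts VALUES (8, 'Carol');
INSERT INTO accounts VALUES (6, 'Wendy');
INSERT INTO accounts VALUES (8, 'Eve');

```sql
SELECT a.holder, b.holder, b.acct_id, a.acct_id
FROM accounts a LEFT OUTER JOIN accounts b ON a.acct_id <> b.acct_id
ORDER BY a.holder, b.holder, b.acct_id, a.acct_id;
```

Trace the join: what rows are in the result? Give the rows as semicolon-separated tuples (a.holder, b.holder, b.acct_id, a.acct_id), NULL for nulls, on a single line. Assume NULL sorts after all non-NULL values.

LEFT JOIN keeps every row from `accounts a`; unmatched rows get NULL for `accounts b`'s columns.
Matching on a.acct_id <> b.acct_id. A NULL in a compared column never satisfies the condition.
- a row (acct_id=6): matches 2 b row(s) → 2 output row(s).
- a row (acct_id=NULL): no match → kept, b columns NULL.
- a row (acct_id=6): matches 2 b row(s) → 2 output row(s).
- a row (acct_id=8): matches 3 b row(s) → 3 output row(s).
- a row (acct_id=6): matches 2 b row(s) → 2 output row(s).
- a row (acct_id=8): matches 3 b row(s) → 3 output row(s).

(Carol, Wendy, 6, 8); (Carol, Wendy, 6, 8); (Carol, Zane, 6, 8); (Dave, NULL, NULL, NULL); (Eve, Wendy, 6, 8); (Eve, Wendy, 6, 8); (Eve, Zane, 6, 8); (Wendy, Carol, 8, 6); (Wendy, Carol, 8, 6); (Wendy, Eve, 8, 6); (Wendy, Eve, 8, 6); (Zane, Carol, 8, 6); (Zane, Eve, 8, 6)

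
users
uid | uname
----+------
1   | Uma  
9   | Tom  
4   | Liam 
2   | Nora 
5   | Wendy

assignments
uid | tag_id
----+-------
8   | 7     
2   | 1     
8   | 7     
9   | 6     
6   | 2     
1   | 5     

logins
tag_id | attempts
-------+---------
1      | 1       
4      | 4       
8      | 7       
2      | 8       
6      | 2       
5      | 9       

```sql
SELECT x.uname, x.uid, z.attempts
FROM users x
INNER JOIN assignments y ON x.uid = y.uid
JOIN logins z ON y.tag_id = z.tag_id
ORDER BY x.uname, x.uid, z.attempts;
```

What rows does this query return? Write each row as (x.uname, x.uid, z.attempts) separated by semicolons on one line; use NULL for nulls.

Evaluate left to right. First `users x INNER JOIN assignments y` on uid: 3 row(s).
Then INNER JOIN `logins z` on tag_id: keep only rows whose y.tag_id appears in z.

(Nora, 2, 1); (Tom, 9, 2); (Uma, 1, 9)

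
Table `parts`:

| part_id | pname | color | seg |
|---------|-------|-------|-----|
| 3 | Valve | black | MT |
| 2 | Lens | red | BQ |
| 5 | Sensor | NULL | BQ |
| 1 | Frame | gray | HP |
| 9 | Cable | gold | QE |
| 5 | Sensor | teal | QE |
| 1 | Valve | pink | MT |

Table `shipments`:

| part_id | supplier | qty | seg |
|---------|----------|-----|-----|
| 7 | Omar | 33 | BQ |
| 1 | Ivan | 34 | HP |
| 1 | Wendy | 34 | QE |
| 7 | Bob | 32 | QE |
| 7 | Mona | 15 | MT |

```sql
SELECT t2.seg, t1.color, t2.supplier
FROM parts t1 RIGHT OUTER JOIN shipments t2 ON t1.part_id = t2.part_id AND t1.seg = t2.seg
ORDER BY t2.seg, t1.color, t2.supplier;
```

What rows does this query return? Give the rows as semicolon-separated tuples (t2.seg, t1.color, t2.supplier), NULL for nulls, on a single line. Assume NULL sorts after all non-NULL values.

(BQ, NULL, Omar); (HP, gray, Ivan); (MT, NULL, Mona); (QE, NULL, Bob); (QE, NULL, Wendy)

RIGHT JOIN keeps every row from `shipments`; unmatched rows get NULL for `parts`'s columns.
Matching on t1.part_id = t2.part_id AND t1.seg = t2.seg.
- part_id=3, seg=MT: no matching t2 row.
- part_id=2, seg=BQ: no matching t2 row.
- part_id=5, seg=BQ: no matching t2 row.
- part_id=1, seg=HP: 1 matching t2 row(s), so 1 row(s) emitted.
- part_id=9, seg=QE: no matching t2 row.
- part_id=5, seg=QE: no matching t2 row.
- part_id=1, seg=MT: no matching t2 row.
- 4 t2 row(s) had no t1 match → kept, t1 columns NULL.
After projecting and ordering:
t2.seg | t1.color | t2.supplier
BQ | NULL | Omar
HP | gray | Ivan
MT | NULL | Mona
QE | NULL | Bob
QE | NULL | Wendy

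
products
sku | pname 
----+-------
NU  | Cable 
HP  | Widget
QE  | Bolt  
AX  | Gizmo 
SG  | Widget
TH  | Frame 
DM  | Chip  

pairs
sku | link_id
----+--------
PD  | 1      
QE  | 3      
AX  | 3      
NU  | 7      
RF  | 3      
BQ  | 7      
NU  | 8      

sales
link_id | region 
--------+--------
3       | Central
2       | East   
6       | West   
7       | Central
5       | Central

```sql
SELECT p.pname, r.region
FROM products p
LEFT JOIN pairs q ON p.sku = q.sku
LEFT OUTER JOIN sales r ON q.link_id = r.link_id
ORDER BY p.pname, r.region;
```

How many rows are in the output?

8

Joins associate left-to-right: products LEFT JOIN pairs on sku gives 8 intermediate row(s).
Then LEFT JOIN `sales r` on link_id: each of those 8 rows is kept; rows whose q.link_id has no match in r get NULL for r's columns.
Result: 8 row(s).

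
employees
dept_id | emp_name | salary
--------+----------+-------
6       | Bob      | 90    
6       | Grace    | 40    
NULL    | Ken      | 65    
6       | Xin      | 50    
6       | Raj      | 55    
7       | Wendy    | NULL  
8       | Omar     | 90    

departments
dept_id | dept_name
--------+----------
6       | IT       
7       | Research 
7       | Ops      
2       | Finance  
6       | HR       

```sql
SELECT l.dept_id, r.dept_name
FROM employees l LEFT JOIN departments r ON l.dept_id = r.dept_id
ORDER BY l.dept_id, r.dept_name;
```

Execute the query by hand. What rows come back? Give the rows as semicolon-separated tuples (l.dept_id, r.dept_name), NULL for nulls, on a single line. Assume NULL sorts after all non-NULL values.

(6, HR); (6, HR); (6, HR); (6, HR); (6, IT); (6, IT); (6, IT); (6, IT); (7, Ops); (7, Research); (8, NULL); (NULL, NULL)

LEFT JOIN keeps every row from `employees`; unmatched rows get NULL for `departments`'s columns.
Matching on l.dept_id = r.dept_id. A NULL in a compared column never satisfies the condition.
- l (dept_id=6) pairs with 2 row(s) of r.
- l (dept_id=6) pairs with 2 row(s) of r.
- l (dept_id=NULL) has no partner → padded with NULL.
- l (dept_id=6) pairs with 2 row(s) of r.
- l (dept_id=6) pairs with 2 row(s) of r.
- l (dept_id=7) pairs with 2 row(s) of r.
- l (dept_id=8) has no partner → padded with NULL.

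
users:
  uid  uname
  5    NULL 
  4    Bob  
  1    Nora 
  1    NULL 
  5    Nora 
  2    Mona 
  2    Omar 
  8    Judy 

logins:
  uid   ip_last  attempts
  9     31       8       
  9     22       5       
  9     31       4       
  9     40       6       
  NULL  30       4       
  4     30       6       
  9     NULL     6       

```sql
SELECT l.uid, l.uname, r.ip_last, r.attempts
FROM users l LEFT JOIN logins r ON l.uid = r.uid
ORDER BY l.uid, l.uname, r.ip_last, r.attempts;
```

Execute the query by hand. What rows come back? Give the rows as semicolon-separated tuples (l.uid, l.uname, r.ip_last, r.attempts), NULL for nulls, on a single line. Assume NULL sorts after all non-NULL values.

LEFT JOIN keeps every row from `users`; unmatched rows get NULL for `logins`'s columns.
Matching on l.uid = r.uid. A NULL in a compared column never satisfies the condition.
- l row (uid=5): no match → kept, r columns NULL.
- l row (uid=4): matches 1 r row(s) → 1 output row(s).
- l row (uid=1): no match → kept, r columns NULL.
- l row (uid=1): no match → kept, r columns NULL.
- l row (uid=5): no match → kept, r columns NULL.
- l row (uid=2): no match → kept, r columns NULL.
- l row (uid=2): no match → kept, r columns NULL.
- l row (uid=8): no match → kept, r columns NULL.
After projecting and ordering:
l.uid | l.uname | r.ip_last | r.attempts
1 | Nora | NULL | NULL
1 | NULL | NULL | NULL
2 | Mona | NULL | NULL
2 | Omar | NULL | NULL
4 | Bob | 30 | 6
5 | Nora | NULL | NULL
5 | NULL | NULL | NULL
8 | Judy | NULL | NULL

(1, Nora, NULL, NULL); (1, NULL, NULL, NULL); (2, Mona, NULL, NULL); (2, Omar, NULL, NULL); (4, Bob, 30, 6); (5, Nora, NULL, NULL); (5, NULL, NULL, NULL); (8, Judy, NULL, NULL)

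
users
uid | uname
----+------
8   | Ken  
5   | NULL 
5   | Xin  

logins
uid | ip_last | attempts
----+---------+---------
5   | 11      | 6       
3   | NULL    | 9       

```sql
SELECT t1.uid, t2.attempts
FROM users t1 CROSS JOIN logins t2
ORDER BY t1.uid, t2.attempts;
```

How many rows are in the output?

6

CROSS JOIN pairs every row of `users` with every row of `logins`: 3 × 2 = 6 rows.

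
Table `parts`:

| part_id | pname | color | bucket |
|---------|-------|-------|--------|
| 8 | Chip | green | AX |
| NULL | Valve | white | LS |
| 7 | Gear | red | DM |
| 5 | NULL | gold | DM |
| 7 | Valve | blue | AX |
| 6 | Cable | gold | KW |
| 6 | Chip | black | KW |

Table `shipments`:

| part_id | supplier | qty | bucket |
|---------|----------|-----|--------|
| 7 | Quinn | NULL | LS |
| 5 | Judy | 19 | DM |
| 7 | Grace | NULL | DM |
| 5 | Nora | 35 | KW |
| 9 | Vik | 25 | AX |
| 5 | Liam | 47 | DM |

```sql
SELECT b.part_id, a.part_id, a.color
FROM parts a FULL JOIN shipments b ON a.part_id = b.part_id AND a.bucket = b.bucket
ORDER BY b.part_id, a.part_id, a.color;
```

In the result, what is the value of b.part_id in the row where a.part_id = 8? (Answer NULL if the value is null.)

FULL OUTER JOIN keeps every row from both sides; unmatched rows get NULL for the other side's columns.
Matching on a.part_id = b.part_id AND a.bucket = b.bucket. A NULL in a compared column never satisfies the condition.
Matched pairs: 3; unmatched a rows kept: 5; unmatched b rows kept: 3.

NULL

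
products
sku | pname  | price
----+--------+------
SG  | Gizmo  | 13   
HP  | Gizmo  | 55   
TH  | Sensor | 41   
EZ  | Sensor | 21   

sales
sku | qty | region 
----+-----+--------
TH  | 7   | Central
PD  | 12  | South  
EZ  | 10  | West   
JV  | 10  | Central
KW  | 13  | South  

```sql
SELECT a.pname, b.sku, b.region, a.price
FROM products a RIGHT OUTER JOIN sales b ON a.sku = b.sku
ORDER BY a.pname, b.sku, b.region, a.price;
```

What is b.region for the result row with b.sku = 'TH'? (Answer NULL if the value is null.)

RIGHT JOIN keeps every row from `sales`; unmatched rows get NULL for `products`'s columns.
Matching on a.sku = b.sku.
Matched pairs: 2; unmatched b rows kept: 3.

Central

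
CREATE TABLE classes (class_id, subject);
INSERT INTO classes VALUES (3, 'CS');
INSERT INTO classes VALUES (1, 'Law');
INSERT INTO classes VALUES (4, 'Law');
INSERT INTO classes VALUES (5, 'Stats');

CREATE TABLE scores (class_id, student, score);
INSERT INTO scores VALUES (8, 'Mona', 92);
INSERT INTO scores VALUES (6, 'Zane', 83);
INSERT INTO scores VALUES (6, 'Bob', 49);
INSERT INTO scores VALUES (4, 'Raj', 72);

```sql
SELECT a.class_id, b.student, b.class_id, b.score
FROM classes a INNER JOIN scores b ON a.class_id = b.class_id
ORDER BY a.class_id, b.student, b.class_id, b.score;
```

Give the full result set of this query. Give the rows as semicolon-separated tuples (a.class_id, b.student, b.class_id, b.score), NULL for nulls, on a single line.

INNER JOIN keeps only pairs where the ON condition holds.
Matching on a.class_id = b.class_id.
- a[0] class_id=3 → no match; dropped.
- a[1] class_id=1 → no match; dropped.
- a[2] class_id=4 → 1 match(es) in b → 1 row(s).
- a[3] class_id=5 → no match; dropped.
After projecting and ordering:
a.class_id | b.student | b.class_id | b.score
4 | Raj | 4 | 72

(4, Raj, 4, 72)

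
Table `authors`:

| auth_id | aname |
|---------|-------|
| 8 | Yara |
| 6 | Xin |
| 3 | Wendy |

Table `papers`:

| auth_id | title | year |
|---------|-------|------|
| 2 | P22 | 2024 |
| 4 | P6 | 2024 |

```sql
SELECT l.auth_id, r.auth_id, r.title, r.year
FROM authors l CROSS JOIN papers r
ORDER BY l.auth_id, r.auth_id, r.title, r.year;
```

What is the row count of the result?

CROSS JOIN pairs every row of `authors` with every row of `papers`: 3 × 2 = 6 rows.

6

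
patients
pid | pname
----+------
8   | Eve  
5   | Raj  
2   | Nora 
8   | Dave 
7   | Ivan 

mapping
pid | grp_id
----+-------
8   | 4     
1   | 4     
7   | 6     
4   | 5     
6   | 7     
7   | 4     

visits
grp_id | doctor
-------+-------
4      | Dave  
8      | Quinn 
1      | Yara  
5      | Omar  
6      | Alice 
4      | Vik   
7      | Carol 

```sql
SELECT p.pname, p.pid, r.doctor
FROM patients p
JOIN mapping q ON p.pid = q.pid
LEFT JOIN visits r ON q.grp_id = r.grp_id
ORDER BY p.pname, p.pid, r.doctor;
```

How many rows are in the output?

Step 1 — p INNER JOIN q on pid → 4 row(s).
Then LEFT JOIN `visits r` on grp_id: each of those 4 rows is kept; rows whose q.grp_id has no match in r get NULL for r's columns.
Result: 7 row(s).

7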